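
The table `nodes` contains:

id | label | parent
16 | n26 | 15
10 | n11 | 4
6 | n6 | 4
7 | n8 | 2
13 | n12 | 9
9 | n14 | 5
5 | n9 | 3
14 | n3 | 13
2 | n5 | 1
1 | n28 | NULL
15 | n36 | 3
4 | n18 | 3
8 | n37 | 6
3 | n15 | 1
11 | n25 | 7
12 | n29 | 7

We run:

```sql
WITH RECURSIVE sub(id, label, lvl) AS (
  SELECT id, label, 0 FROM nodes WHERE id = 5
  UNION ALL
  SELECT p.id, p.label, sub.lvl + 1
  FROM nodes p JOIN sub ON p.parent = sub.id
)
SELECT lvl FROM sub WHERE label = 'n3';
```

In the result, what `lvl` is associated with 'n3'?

3

Base: id=5 (n9) at lvl 0.
Iteration 1: rows with parent in {5} -> n14 (id 9, lvl 1).
Iteration 2: rows with parent in {9} -> n12 (id 13, lvl 2).
Iteration 3: rows with parent in {13} -> n3 (id 14, lvl 3).
Iteration 4: no rows with parent in {14}; recursion stops.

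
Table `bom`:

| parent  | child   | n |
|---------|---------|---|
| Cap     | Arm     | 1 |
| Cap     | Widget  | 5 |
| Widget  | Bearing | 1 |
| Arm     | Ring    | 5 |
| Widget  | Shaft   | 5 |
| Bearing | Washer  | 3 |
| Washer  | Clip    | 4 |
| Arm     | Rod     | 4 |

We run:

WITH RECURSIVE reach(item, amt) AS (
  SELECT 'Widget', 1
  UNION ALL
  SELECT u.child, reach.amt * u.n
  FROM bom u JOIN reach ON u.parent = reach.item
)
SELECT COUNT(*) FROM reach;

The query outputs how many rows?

Base: (Widget, amt=1).
Iteration 1: components of {Widget} -> Bearing = 1*1 = 1, Shaft = 1*5 = 5.
Iteration 2: components of {Bearing,Shaft} -> Washer = 1*3 = 3.
Iteration 3: components of {Washer} -> Clip = 3*4 = 12.
Iteration 4: no further components; recursion stops.
Total rows emitted: 5.

5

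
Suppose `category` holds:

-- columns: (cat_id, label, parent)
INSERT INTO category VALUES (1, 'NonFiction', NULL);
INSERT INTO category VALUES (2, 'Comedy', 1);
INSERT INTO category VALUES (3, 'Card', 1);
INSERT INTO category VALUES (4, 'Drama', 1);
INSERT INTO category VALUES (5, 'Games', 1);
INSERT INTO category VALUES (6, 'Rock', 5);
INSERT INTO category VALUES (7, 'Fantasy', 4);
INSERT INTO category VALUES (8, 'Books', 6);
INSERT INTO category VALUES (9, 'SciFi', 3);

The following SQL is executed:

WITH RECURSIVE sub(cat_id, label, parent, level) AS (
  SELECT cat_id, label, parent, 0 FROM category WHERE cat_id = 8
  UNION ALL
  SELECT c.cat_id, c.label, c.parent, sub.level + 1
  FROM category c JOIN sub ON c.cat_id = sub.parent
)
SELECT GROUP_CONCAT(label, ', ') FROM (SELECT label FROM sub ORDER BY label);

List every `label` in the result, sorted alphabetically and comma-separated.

Books, Games, NonFiction, Rock

Base: cat_id=8 (Books), parent=6, level 0.
Iteration 1: join on cat_id=6 -> Rock (id 6, parent=5, level 1).
Iteration 2: join on cat_id=5 -> Games (id 5, parent=1, level 2).
Iteration 3: join on cat_id=1 -> NonFiction (id 1, parent=NULL, level 3).
Iteration 4: parent is NULL; no match; recursion stops.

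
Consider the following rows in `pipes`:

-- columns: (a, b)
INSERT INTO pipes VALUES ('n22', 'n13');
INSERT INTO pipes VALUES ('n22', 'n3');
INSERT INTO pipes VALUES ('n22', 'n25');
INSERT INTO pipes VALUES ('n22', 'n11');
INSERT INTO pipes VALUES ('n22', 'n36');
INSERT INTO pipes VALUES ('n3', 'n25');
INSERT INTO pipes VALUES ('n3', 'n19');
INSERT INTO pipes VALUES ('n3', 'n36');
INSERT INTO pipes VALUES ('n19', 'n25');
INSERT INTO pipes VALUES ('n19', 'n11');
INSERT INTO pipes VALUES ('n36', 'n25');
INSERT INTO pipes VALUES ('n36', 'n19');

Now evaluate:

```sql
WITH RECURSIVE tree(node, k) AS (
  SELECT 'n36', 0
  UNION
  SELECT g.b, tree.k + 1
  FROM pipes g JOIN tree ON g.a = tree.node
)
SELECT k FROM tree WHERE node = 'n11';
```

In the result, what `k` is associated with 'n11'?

2

Base: (n36, k=0).
Iteration 1: edges from {n36} -> (n19, k=1), (n25, k=1).
Iteration 2: edges from {n19,n25} -> (n11, k=2), (n25, k=2).
Iteration 3: no outgoing edges from {n11,n25}; recursion stops.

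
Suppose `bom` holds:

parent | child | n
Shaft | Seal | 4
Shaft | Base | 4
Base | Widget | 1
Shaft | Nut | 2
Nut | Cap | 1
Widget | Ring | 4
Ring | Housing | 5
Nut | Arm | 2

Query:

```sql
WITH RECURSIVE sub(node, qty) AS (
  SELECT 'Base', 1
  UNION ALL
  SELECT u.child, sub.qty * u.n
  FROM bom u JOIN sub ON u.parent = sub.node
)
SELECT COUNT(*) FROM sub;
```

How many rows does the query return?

4

Base: (Base, qty=1).
Iteration 1: components of {Base} -> Widget = 1*1 = 1.
Iteration 2: components of {Widget} -> Ring = 1*4 = 4.
Iteration 3: components of {Ring} -> Housing = 4*5 = 20.
Iteration 4: no further components; recursion stops.
Total rows emitted: 4.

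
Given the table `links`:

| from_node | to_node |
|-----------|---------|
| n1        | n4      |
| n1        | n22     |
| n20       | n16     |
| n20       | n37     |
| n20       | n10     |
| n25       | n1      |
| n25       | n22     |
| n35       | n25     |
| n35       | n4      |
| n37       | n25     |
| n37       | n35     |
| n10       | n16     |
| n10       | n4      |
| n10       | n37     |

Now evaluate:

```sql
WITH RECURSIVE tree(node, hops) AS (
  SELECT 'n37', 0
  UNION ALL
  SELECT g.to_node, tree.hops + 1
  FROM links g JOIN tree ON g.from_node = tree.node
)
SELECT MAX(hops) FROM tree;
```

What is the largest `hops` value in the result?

Base: (n37, hops=0).
Iteration 1: edges from {n37} -> (n25, hops=1), (n35, hops=1).
Iteration 2: edges from {n25,n35} -> (n1, hops=2), (n22, hops=2), (n25, hops=2), (n4, hops=2).
Iteration 3: edges from {n1,n22,n25,n4} -> (n1, hops=3), (n22, hops=3) x2, (n4, hops=3). [UNION ALL keeps all 4 new rows, including repeats]
Iteration 4: edges from {n1,n22,n4} -> (n22, hops=4), (n4, hops=4).
Iteration 5: no outgoing edges from {n22,n4}; recursion stops.
hops values: 0, 1, 1, 2, 2, 2, 2, 3, 3, 3, 3, 4, 4; the maximum is 4.

4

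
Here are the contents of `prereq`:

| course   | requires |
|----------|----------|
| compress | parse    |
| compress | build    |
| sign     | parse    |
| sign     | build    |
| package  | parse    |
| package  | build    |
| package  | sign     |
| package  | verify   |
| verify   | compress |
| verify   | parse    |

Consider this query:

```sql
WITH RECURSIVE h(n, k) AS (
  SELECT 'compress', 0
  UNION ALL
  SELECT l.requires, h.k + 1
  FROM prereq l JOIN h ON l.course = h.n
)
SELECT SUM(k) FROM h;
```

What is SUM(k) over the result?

Base: (compress, k=0).
Iteration 1: edges from {compress} -> (build, k=1), (parse, k=1).
Iteration 2: no outgoing edges from {build,parse}; recursion stops.
SUM(k) = 0 + 1 + 1 = 2.

2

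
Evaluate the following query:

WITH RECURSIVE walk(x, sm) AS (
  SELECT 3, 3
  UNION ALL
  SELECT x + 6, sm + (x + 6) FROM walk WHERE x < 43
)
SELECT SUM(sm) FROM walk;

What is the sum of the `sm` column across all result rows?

Base: x=3, sm=3.
Iteration 1: 3 < 43 holds -> x = 3 + 6 = 9, sm = 3 + 9 = 12.
Iteration 2: 9 < 43 holds -> x = 9 + 6 = 15, sm = 12 + 15 = 27.
Iteration 3: 15 < 43 holds -> x = 15 + 6 = 21, sm = 27 + 21 = 48.
Iteration 4: 21 < 43 holds -> x = 21 + 6 = 27, sm = 48 + 27 = 75.
Iteration 5: 27 < 43 holds -> x = 27 + 6 = 33, sm = 75 + 33 = 108.
Iteration 6: 33 < 43 holds -> x = 33 + 6 = 39, sm = 108 + 39 = 147.
Iteration 7: 39 < 43 holds -> x = 39 + 6 = 45, sm = 147 + 45 = 192.
Iteration 8: 45 < 43 fails; recursion stops.
SUM(sm) = 3 + 12 + 27 + 48 + 75 + 108 + 147 + 192 = 612.

612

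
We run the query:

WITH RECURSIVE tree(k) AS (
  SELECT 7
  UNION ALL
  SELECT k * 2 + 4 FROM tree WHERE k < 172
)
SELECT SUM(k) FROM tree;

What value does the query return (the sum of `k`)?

Base: k=7.
Iteration 1: 7 < 172 holds -> k = 7 * 2 + 4 = 18.
Iteration 2: 18 < 172 holds -> k = 18 * 2 + 4 = 40.
Iteration 3: 40 < 172 holds -> k = 40 * 2 + 4 = 84.
Iteration 4: 84 < 172 holds -> k = 84 * 2 + 4 = 172.
Iteration 5: 172 < 172 fails; recursion stops.
SUM(k) = 7 + 18 + 40 + 84 + 172 = 321.

321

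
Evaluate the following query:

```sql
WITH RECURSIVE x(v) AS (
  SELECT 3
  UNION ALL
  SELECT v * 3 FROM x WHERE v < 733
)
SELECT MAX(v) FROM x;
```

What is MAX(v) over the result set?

Base: v=3.
Iteration 1: 3 < 733 holds -> v = 3 * 3 = 9.
Iteration 2: 9 < 733 holds -> v = 9 * 3 = 27.
Iteration 3: 27 < 733 holds -> v = 27 * 3 = 81.
Iteration 4: 81 < 733 holds -> v = 81 * 3 = 243.
Iteration 5: 243 < 733 holds -> v = 243 * 3 = 729.
Iteration 6: 729 < 733 holds -> v = 729 * 3 = 2187.
Iteration 7: 2187 < 733 fails; recursion stops.
v values: 3, 9, 27, 81, 243, 729, 2187; the maximum is 2187.

2187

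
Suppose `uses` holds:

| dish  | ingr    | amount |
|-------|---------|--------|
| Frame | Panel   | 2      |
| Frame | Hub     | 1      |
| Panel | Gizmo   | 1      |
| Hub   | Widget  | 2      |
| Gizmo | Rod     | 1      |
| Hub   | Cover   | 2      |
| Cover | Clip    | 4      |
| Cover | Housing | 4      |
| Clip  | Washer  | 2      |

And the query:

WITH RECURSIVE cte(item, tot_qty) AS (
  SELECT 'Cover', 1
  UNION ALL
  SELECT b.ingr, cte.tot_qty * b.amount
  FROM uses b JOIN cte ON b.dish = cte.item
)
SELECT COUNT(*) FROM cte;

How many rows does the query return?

4

Base: (Cover, tot_qty=1).
Iteration 1: components of {Cover} -> Clip = 1*4 = 4, Housing = 1*4 = 4.
Iteration 2: components of {Clip,Housing} -> Washer = 4*2 = 8.
Iteration 3: no further components; recursion stops.
Total rows emitted: 4.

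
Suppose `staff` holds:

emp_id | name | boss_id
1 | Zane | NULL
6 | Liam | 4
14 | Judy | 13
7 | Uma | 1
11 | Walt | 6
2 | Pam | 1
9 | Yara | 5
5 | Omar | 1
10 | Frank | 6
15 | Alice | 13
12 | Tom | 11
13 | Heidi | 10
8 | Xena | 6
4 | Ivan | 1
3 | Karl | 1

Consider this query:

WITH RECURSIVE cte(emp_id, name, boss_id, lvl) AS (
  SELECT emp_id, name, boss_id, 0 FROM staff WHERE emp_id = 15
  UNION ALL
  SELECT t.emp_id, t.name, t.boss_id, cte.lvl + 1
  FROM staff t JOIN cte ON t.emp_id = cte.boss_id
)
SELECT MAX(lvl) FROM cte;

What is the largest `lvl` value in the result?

Base: emp_id=15 (Alice), boss_id=13, lvl 0.
Iteration 1: join on emp_id=13 -> Heidi (id 13, boss_id=10, lvl 1).
Iteration 2: join on emp_id=10 -> Frank (id 10, boss_id=6, lvl 2).
Iteration 3: join on emp_id=6 -> Liam (id 6, boss_id=4, lvl 3).
Iteration 4: join on emp_id=4 -> Ivan (id 4, boss_id=1, lvl 4).
Iteration 5: join on emp_id=1 -> Zane (id 1, boss_id=NULL, lvl 5).
Iteration 6: boss_id is NULL; no match; recursion stops.
lvl values: 0, 1, 2, 3, 4, 5; the maximum is 5.

5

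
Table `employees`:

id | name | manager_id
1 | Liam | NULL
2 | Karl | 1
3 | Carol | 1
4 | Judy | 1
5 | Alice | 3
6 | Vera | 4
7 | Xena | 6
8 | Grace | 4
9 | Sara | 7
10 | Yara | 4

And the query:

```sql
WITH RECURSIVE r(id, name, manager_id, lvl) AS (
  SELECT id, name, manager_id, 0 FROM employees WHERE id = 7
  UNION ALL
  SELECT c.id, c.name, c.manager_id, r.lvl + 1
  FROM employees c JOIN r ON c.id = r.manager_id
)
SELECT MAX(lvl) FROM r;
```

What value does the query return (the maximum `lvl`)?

3

Base: id=7 (Xena), manager_id=6, lvl 0.
Iteration 1: join on id=6 -> Vera (id 6, manager_id=4, lvl 1).
Iteration 2: join on id=4 -> Judy (id 4, manager_id=1, lvl 2).
Iteration 3: join on id=1 -> Liam (id 1, manager_id=NULL, lvl 3).
Iteration 4: manager_id is NULL; no match; recursion stops.
lvl values: 0, 1, 2, 3; the maximum is 3.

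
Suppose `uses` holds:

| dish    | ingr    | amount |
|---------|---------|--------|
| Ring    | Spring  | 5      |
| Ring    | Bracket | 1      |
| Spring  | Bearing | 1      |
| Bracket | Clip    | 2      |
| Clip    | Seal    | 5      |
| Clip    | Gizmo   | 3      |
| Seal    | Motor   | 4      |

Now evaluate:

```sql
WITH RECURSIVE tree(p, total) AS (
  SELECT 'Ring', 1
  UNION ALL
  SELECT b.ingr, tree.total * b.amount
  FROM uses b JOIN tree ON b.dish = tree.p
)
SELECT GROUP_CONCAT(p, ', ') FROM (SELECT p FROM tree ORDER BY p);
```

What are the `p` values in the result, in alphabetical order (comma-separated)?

Bearing, Bracket, Clip, Gizmo, Motor, Ring, Seal, Spring

Base: (Ring, total=1).
Iteration 1: components of {Ring} -> Bracket = 1*1 = 1, Spring = 1*5 = 5.
Iteration 2: components of {Bracket,Spring} -> Bearing = 5*1 = 5, Clip = 1*2 = 2.
Iteration 3: components of {Bearing,Clip} -> Gizmo = 2*3 = 6, Seal = 2*5 = 10.
Iteration 4: components of {Gizmo,Seal} -> Motor = 10*4 = 40.
Iteration 5: no further components; recursion stops.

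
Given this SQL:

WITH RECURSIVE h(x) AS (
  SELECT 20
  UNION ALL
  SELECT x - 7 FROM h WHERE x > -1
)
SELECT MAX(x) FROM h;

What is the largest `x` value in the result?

20

Base: x=20.
Iteration 1: 20 > -1 holds -> x = 20 - 7 = 13.
Iteration 2: 13 > -1 holds -> x = 13 - 7 = 6.
Iteration 3: 6 > -1 holds -> x = 6 - 7 = -1.
Iteration 4: -1 > -1 fails; recursion stops.
x values: 20, 13, 6, -1; the maximum is 20.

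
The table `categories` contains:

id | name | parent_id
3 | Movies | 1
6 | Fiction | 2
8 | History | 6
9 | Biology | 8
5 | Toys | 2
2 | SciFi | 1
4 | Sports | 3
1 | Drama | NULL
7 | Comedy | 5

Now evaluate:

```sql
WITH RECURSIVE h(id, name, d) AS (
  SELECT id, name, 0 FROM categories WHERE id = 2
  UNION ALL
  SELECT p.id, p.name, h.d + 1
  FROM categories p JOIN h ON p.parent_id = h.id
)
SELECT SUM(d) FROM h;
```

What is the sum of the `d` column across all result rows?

9

Base: id=2 (SciFi) at d 0.
Iteration 1: rows with parent_id in {2} -> Toys (id 5, d 1), Fiction (id 6, d 1).
Iteration 2: rows with parent_id in {5,6} -> Comedy (id 7, d 2), History (id 8, d 2).
Iteration 3: rows with parent_id in {7,8} -> Biology (id 9, d 3).
Iteration 4: no rows with parent_id in {9}; recursion stops.
SUM(d) = 0 + 1 + 1 + 2 + 2 + 3 = 9.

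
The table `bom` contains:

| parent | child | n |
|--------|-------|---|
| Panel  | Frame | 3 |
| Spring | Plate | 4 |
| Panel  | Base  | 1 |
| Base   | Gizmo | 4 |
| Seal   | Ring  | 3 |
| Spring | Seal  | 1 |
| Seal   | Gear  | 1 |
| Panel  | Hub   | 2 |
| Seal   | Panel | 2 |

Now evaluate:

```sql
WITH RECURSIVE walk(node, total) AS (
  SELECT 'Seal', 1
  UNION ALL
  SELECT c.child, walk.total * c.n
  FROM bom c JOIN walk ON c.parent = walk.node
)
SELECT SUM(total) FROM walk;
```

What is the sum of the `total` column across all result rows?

27

Base: (Seal, total=1).
Iteration 1: components of {Seal} -> Gear = 1*1 = 1, Panel = 1*2 = 2, Ring = 1*3 = 3.
Iteration 2: components of {Gear,Panel,Ring} -> Base = 2*1 = 2, Frame = 2*3 = 6, Hub = 2*2 = 4.
Iteration 3: components of {Base,Frame,Hub} -> Gizmo = 2*4 = 8.
Iteration 4: no further components; recursion stops.
SUM(total) = 1 + 1 + 3 + 2 + 2 + 6 + 4 + 8 = 27.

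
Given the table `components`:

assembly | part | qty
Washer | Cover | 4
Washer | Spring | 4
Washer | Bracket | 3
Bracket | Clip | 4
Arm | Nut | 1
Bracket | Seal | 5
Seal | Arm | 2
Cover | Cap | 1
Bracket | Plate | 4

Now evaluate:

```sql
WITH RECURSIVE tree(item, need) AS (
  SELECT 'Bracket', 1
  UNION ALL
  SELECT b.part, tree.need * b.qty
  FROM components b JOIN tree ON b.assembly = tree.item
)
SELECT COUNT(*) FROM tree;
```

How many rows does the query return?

Base: (Bracket, need=1).
Iteration 1: components of {Bracket} -> Clip = 1*4 = 4, Plate = 1*4 = 4, Seal = 1*5 = 5.
Iteration 2: components of {Clip,Plate,Seal} -> Arm = 5*2 = 10.
Iteration 3: components of {Arm} -> Nut = 10*1 = 10.
Iteration 4: no further components; recursion stops.
Total rows emitted: 6.

6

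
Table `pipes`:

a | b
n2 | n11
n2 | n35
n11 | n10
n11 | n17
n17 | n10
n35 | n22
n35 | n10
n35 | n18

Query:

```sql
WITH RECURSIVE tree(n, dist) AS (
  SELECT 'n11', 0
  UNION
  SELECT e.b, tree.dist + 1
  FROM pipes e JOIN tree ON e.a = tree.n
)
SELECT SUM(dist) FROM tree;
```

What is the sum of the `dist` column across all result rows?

4

Base: (n11, dist=0).
Iteration 1: edges from {n11} -> (n10, dist=1), (n17, dist=1).
Iteration 2: edges from {n10,n17} -> (n10, dist=2).
Iteration 3: no outgoing edges from {n10}; recursion stops.
SUM(dist) = 0 + 1 + 1 + 2 = 4.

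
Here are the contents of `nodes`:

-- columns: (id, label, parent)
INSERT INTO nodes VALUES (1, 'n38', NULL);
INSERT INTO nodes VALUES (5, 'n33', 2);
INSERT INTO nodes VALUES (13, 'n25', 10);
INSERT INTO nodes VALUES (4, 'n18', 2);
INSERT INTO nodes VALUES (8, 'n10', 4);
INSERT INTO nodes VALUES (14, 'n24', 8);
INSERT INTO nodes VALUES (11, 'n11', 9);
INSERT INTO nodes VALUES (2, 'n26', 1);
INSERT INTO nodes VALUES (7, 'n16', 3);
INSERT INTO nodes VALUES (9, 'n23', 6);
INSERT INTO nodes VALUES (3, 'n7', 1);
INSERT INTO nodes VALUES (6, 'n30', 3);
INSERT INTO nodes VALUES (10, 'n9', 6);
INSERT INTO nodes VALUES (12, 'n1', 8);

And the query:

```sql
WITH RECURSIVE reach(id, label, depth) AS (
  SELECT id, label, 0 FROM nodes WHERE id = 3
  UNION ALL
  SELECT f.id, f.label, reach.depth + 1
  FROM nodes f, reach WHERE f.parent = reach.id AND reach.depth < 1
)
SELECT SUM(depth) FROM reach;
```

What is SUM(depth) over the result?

Base: id=3 (n7) at depth 0.
Iteration 1: rows with parent in {3} -> n30 (id 6, depth 1), n16 (id 7, depth 1).
Iteration 2: depth < 1 fails for all current rows; recursion stops.
SUM(depth) = 0 + 1 + 1 = 2.

2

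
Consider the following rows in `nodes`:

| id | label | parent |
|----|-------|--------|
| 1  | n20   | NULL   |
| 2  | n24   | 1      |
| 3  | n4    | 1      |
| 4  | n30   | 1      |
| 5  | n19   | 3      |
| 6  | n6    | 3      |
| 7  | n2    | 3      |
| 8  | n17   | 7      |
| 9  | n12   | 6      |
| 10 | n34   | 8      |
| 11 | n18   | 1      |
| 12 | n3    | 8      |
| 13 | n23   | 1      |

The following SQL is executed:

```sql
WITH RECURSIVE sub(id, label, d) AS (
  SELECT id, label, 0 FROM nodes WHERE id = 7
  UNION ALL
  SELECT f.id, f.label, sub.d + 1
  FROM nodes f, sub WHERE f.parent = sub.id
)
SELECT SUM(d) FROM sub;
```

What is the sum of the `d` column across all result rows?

Base: id=7 (n2) at d 0.
Iteration 1: rows with parent in {7} -> n17 (id 8, d 1).
Iteration 2: rows with parent in {8} -> n34 (id 10, d 2), n3 (id 12, d 2).
Iteration 3: no rows with parent in {10,12}; recursion stops.
SUM(d) = 0 + 1 + 2 + 2 = 5.

5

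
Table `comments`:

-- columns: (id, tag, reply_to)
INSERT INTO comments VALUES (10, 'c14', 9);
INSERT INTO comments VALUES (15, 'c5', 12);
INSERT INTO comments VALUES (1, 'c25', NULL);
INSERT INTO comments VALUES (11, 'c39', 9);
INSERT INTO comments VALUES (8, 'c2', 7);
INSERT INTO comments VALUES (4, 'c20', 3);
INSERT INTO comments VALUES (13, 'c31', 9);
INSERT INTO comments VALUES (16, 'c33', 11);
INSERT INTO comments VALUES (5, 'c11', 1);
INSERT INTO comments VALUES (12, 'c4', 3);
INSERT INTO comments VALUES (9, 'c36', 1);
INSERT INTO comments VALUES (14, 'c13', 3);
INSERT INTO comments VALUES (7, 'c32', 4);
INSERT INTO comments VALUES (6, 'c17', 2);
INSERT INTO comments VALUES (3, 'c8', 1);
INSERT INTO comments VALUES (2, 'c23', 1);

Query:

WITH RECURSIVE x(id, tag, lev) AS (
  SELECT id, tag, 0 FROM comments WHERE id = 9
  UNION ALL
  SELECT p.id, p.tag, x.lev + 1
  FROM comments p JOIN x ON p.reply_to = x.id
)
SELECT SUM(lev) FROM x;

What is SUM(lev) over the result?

5

Base: id=9 (c36) at lev 0.
Iteration 1: rows with reply_to in {9} -> c14 (id 10, lev 1), c39 (id 11, lev 1), c31 (id 13, lev 1).
Iteration 2: rows with reply_to in {10,11,13} -> c33 (id 16, lev 2).
Iteration 3: no rows with reply_to in {16}; recursion stops.
SUM(lev) = 0 + 1 + 1 + 1 + 2 = 5.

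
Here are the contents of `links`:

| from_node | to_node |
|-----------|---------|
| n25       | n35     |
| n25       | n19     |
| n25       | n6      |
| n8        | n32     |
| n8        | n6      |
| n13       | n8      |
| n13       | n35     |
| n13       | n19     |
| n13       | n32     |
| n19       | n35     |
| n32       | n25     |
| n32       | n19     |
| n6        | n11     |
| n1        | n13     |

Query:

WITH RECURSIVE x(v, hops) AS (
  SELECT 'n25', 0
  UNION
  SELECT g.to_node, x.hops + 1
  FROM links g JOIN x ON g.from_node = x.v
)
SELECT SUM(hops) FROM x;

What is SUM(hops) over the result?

7

Base: (n25, hops=0).
Iteration 1: edges from {n25} -> (n19, hops=1), (n35, hops=1), (n6, hops=1).
Iteration 2: edges from {n19,n35,n6} -> (n11, hops=2), (n35, hops=2).
Iteration 3: no outgoing edges from {n11,n35}; recursion stops.
SUM(hops) = 0 + 1 + 1 + 1 + 2 + 2 = 7.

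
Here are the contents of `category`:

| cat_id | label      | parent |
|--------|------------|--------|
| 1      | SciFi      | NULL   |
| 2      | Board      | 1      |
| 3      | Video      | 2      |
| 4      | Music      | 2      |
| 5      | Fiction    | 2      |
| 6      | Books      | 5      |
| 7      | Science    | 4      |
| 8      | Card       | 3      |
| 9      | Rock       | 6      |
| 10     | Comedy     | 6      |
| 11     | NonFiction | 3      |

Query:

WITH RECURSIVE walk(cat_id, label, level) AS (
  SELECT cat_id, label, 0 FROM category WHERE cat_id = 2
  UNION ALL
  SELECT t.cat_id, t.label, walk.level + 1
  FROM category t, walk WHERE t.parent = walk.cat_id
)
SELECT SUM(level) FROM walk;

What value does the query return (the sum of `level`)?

17

Base: cat_id=2 (Board) at level 0.
Iteration 1: rows with parent in {2} -> Video (id 3, level 1), Music (id 4, level 1), Fiction (id 5, level 1).
Iteration 2: rows with parent in {3,4,5} -> Books (id 6, level 2), Science (id 7, level 2), Card (id 8, level 2), NonFiction (id 11, level 2).
Iteration 3: rows with parent in {6,7,8,11} -> Rock (id 9, level 3), Comedy (id 10, level 3).
Iteration 4: no rows with parent in {9,10}; recursion stops.
SUM(level) = 0 + 1 + 1 + 1 + 2 + 2 + 2 + 2 + 3 + 3 = 17.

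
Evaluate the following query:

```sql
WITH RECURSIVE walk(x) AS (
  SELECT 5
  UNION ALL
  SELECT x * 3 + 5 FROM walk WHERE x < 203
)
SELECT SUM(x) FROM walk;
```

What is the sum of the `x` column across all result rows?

895

Base: x=5.
Iteration 1: 5 < 203 holds -> x = 5 * 3 + 5 = 20.
Iteration 2: 20 < 203 holds -> x = 20 * 3 + 5 = 65.
Iteration 3: 65 < 203 holds -> x = 65 * 3 + 5 = 200.
Iteration 4: 200 < 203 holds -> x = 200 * 3 + 5 = 605.
Iteration 5: 605 < 203 fails; recursion stops.
SUM(x) = 5 + 20 + 65 + 200 + 605 = 895.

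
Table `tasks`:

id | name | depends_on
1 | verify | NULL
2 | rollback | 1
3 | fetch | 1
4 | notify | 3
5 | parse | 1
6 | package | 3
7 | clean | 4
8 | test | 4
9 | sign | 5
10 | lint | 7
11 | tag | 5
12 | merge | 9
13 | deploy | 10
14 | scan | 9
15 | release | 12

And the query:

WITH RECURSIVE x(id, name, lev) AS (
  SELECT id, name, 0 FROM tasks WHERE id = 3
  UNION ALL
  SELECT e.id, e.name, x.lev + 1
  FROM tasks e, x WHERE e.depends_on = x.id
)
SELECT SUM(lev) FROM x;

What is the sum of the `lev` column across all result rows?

Base: id=3 (fetch) at lev 0.
Iteration 1: rows with depends_on in {3} -> notify (id 4, lev 1), package (id 6, lev 1).
Iteration 2: rows with depends_on in {4,6} -> clean (id 7, lev 2), test (id 8, lev 2).
Iteration 3: rows with depends_on in {7,8} -> lint (id 10, lev 3).
Iteration 4: rows with depends_on in {10} -> deploy (id 13, lev 4).
Iteration 5: no rows with depends_on in {13}; recursion stops.
SUM(lev) = 0 + 1 + 1 + 2 + 2 + 3 + 4 = 13.

13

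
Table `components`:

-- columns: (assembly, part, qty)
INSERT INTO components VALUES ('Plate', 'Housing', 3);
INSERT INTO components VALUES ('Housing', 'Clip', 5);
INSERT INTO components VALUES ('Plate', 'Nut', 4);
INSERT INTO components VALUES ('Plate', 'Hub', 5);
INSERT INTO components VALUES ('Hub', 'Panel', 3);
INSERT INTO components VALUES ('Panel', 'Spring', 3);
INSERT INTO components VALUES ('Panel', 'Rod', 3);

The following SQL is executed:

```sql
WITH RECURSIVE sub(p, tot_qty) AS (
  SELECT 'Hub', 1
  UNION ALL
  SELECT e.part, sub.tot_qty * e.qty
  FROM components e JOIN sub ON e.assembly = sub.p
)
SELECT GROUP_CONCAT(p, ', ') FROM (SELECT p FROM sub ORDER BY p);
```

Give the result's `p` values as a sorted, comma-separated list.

Base: (Hub, tot_qty=1).
Iteration 1: components of {Hub} -> Panel = 1*3 = 3.
Iteration 2: components of {Panel} -> Rod = 3*3 = 9, Spring = 3*3 = 9.
Iteration 3: no further components; recursion stops.

Hub, Panel, Rod, Spring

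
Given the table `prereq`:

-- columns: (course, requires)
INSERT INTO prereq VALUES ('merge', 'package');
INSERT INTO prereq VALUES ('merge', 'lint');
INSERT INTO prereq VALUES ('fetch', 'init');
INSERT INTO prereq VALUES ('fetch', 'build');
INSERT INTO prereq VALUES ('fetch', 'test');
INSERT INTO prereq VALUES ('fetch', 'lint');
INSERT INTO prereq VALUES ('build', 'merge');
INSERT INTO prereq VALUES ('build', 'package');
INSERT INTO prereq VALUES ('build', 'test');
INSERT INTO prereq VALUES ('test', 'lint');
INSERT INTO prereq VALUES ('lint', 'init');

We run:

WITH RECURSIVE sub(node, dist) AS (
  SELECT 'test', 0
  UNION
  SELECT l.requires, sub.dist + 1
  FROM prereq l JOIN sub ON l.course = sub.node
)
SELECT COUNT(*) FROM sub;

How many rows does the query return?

Base: (test, dist=0).
Iteration 1: edges from {test} -> (lint, dist=1).
Iteration 2: edges from {lint} -> (init, dist=2).
Iteration 3: no outgoing edges from {init}; recursion stops.
Total rows emitted: 3.

3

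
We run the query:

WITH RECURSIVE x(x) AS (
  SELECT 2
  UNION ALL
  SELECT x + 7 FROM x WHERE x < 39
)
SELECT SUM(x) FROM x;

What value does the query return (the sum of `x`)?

Base: x=2.
Iteration 1: 2 < 39 holds -> x = 2 + 7 = 9.
Iteration 2: 9 < 39 holds -> x = 9 + 7 = 16.
Iteration 3: 16 < 39 holds -> x = 16 + 7 = 23.
Iteration 4: 23 < 39 holds -> x = 23 + 7 = 30.
Iteration 5: 30 < 39 holds -> x = 30 + 7 = 37.
Iteration 6: 37 < 39 holds -> x = 37 + 7 = 44.
Iteration 7: 44 < 39 fails; recursion stops.
SUM(x) = 2 + 9 + 16 + 23 + 30 + 37 + 44 = 161.

161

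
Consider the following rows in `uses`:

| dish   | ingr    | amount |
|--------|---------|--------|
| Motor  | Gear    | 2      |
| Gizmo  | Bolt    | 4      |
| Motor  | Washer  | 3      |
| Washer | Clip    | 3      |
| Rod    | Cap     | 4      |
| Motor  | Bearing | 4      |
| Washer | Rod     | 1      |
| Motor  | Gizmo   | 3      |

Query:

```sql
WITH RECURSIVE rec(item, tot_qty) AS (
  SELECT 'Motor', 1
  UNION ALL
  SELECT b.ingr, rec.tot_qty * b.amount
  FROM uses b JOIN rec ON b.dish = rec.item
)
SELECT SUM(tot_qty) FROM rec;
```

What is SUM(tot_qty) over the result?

Base: (Motor, tot_qty=1).
Iteration 1: components of {Motor} -> Bearing = 1*4 = 4, Gear = 1*2 = 2, Gizmo = 1*3 = 3, Washer = 1*3 = 3.
Iteration 2: components of {Bearing,Gear,Gizmo,Washer} -> Bolt = 3*4 = 12, Clip = 3*3 = 9, Rod = 3*1 = 3.
Iteration 3: components of {Bolt,Clip,Rod} -> Cap = 3*4 = 12.
Iteration 4: no further components; recursion stops.
SUM(tot_qty) = 1 + 3 + 4 + 3 + 2 + 9 + 3 + 12 + 12 = 49.

49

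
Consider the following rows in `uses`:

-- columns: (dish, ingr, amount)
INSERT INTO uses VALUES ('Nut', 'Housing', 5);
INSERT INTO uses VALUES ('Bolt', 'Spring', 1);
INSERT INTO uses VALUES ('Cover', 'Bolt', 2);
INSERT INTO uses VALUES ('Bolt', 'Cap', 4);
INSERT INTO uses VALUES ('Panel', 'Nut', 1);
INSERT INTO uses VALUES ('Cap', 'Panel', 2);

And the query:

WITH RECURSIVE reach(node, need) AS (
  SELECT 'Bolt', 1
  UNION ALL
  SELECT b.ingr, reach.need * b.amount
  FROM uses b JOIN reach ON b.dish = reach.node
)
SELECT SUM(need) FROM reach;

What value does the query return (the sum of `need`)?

Base: (Bolt, need=1).
Iteration 1: components of {Bolt} -> Cap = 1*4 = 4, Spring = 1*1 = 1.
Iteration 2: components of {Cap,Spring} -> Panel = 4*2 = 8.
Iteration 3: components of {Panel} -> Nut = 8*1 = 8.
Iteration 4: components of {Nut} -> Housing = 8*5 = 40.
Iteration 5: no further components; recursion stops.
SUM(need) = 1 + 4 + 1 + 8 + 8 + 40 = 62.

62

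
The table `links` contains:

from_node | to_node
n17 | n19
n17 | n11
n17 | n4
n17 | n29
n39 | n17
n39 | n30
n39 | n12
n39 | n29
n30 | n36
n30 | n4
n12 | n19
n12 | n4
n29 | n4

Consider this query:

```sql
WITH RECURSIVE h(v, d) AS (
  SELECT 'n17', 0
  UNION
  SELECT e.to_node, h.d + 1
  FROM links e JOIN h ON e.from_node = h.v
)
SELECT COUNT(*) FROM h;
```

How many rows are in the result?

6

Base: (n17, d=0).
Iteration 1: edges from {n17} -> (n11, d=1), (n19, d=1), (n29, d=1), (n4, d=1).
Iteration 2: edges from {n11,n19,n29,n4} -> (n4, d=2).
Iteration 3: no outgoing edges from {n4}; recursion stops.
Total rows emitted: 6.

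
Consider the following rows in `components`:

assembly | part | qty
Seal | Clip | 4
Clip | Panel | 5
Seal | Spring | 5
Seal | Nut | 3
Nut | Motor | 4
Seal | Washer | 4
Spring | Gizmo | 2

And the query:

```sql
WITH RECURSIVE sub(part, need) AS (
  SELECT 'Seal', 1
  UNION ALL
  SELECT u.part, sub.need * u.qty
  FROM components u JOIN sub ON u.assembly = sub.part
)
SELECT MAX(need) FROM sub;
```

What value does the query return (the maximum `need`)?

20

Base: (Seal, need=1).
Iteration 1: components of {Seal} -> Clip = 1*4 = 4, Nut = 1*3 = 3, Spring = 1*5 = 5, Washer = 1*4 = 4.
Iteration 2: components of {Clip,Nut,Spring,Washer} -> Gizmo = 5*2 = 10, Motor = 3*4 = 12, Panel = 4*5 = 20.
Iteration 3: no further components; recursion stops.
need values: 1, 4, 5, 3, 4, 20, 10, 12; the maximum is 20.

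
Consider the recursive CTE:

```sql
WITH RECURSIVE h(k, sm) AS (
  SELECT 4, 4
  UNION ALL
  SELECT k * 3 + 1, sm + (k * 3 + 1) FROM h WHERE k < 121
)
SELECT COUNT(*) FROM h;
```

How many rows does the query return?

4

Base: k=4, sm=4.
Iteration 1: 4 < 121 holds -> k = 4 * 3 + 1 = 13, sm = 4 + 13 = 17.
Iteration 2: 13 < 121 holds -> k = 13 * 3 + 1 = 40, sm = 17 + 40 = 57.
Iteration 3: 40 < 121 holds -> k = 40 * 3 + 1 = 121, sm = 57 + 121 = 178.
Iteration 4: 121 < 121 fails; recursion stops.
Total rows emitted: 4.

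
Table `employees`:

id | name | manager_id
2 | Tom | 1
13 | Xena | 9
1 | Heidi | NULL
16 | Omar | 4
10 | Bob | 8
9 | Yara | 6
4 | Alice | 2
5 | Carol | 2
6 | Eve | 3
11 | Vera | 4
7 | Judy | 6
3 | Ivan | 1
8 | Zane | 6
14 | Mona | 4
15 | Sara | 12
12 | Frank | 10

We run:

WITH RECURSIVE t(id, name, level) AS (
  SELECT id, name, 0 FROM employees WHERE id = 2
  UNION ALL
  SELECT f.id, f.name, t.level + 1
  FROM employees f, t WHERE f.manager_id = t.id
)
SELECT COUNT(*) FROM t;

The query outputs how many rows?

6

Base: id=2 (Tom) at level 0.
Iteration 1: rows with manager_id in {2} -> Alice (id 4, level 1), Carol (id 5, level 1).
Iteration 2: rows with manager_id in {4,5} -> Vera (id 11, level 2), Mona (id 14, level 2), Omar (id 16, level 2).
Iteration 3: no rows with manager_id in {11,14,16}; recursion stops.
Total rows emitted: 6.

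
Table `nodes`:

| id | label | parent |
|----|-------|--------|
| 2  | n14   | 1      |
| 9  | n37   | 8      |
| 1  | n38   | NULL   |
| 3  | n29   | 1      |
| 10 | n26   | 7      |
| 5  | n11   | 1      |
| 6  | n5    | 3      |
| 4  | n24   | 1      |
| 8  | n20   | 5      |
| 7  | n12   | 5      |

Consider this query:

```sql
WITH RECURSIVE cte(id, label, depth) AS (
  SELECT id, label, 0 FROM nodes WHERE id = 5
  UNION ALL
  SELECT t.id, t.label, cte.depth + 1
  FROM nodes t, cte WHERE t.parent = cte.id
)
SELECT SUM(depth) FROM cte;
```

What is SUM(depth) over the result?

6

Base: id=5 (n11) at depth 0.
Iteration 1: rows with parent in {5} -> n12 (id 7, depth 1), n20 (id 8, depth 1).
Iteration 2: rows with parent in {7,8} -> n37 (id 9, depth 2), n26 (id 10, depth 2).
Iteration 3: no rows with parent in {9,10}; recursion stops.
SUM(depth) = 0 + 1 + 1 + 2 + 2 = 6.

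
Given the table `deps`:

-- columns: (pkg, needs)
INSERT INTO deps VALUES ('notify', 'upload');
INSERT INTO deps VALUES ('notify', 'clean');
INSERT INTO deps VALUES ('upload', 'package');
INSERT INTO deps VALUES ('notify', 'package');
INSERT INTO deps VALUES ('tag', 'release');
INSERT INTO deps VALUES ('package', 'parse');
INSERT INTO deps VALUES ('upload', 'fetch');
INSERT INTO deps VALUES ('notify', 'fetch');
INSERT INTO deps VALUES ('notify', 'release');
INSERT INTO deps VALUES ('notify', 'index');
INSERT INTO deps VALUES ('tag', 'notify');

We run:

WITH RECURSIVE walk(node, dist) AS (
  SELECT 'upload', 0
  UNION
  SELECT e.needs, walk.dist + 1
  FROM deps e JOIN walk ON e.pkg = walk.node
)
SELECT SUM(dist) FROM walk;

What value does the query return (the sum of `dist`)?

4

Base: (upload, dist=0).
Iteration 1: edges from {upload} -> (fetch, dist=1), (package, dist=1).
Iteration 2: edges from {fetch,package} -> (parse, dist=2).
Iteration 3: no outgoing edges from {parse}; recursion stops.
SUM(dist) = 0 + 1 + 1 + 2 = 4.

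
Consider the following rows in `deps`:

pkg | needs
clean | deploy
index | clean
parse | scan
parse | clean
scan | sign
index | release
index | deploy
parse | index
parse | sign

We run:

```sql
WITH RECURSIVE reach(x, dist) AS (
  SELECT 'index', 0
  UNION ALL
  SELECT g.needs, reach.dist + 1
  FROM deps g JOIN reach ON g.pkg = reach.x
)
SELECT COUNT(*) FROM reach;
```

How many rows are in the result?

5

Base: (index, dist=0).
Iteration 1: edges from {index} -> (clean, dist=1), (deploy, dist=1), (release, dist=1).
Iteration 2: edges from {clean,deploy,release} -> (deploy, dist=2).
Iteration 3: no outgoing edges from {deploy}; recursion stops.
Total rows emitted: 5.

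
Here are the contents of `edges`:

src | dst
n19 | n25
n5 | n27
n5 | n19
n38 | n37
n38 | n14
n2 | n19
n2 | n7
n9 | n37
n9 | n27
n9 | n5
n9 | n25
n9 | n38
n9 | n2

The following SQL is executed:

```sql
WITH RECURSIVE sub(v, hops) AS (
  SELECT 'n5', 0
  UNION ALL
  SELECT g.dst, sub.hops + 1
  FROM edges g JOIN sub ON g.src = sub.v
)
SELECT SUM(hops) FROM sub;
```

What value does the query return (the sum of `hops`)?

4

Base: (n5, hops=0).
Iteration 1: edges from {n5} -> (n19, hops=1), (n27, hops=1).
Iteration 2: edges from {n19,n27} -> (n25, hops=2).
Iteration 3: no outgoing edges from {n25}; recursion stops.
SUM(hops) = 0 + 1 + 1 + 2 = 4.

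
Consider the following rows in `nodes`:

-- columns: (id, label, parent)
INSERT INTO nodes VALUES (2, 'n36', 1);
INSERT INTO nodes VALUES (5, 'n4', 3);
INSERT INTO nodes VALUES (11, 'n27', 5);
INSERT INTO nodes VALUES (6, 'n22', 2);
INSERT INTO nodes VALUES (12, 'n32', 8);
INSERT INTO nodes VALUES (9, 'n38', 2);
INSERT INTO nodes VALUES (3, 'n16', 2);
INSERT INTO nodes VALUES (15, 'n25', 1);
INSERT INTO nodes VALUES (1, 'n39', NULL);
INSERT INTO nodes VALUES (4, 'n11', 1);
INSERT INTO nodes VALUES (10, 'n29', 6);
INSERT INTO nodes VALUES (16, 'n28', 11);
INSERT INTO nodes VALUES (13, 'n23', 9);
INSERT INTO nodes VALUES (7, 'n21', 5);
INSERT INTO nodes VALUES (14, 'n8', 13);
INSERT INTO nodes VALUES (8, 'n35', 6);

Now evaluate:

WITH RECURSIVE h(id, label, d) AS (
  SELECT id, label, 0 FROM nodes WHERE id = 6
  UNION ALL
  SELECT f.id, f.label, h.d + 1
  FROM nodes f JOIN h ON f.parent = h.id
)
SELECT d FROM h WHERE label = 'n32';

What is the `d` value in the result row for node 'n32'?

2

Base: id=6 (n22) at d 0.
Iteration 1: rows with parent in {6} -> n35 (id 8, d 1), n29 (id 10, d 1).
Iteration 2: rows with parent in {8,10} -> n32 (id 12, d 2).
Iteration 3: no rows with parent in {12}; recursion stops.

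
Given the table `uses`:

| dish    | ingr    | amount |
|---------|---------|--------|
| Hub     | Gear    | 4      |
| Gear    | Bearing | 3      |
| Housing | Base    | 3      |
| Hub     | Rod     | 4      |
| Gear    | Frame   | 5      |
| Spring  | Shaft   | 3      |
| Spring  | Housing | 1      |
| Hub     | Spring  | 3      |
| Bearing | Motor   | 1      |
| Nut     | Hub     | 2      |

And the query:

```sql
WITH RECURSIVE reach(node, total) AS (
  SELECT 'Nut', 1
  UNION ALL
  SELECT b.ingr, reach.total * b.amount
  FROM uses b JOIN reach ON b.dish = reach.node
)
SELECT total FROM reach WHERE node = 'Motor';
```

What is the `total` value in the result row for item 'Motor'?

24

Base: (Nut, total=1).
Iteration 1: components of {Nut} -> Hub = 1*2 = 2.
Iteration 2: components of {Hub} -> Gear = 2*4 = 8, Rod = 2*4 = 8, Spring = 2*3 = 6.
Iteration 3: components of {Gear,Rod,Spring} -> Bearing = 8*3 = 24, Frame = 8*5 = 40, Housing = 6*1 = 6, Shaft = 6*3 = 18.
Iteration 4: components of {Bearing,Frame,Housing,Shaft} -> Base = 6*3 = 18, Motor = 24*1 = 24.
Iteration 5: no further components; recursion stops.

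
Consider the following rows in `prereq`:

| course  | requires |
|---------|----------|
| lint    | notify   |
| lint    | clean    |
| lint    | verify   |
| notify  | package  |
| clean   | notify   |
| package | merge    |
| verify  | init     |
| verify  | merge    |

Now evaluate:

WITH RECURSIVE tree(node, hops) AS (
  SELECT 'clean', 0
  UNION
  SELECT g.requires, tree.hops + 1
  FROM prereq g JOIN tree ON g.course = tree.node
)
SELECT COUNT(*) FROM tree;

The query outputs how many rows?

Base: (clean, hops=0).
Iteration 1: edges from {clean} -> (notify, hops=1).
Iteration 2: edges from {notify} -> (package, hops=2).
Iteration 3: edges from {package} -> (merge, hops=3).
Iteration 4: no outgoing edges from {merge}; recursion stops.
Total rows emitted: 4.

4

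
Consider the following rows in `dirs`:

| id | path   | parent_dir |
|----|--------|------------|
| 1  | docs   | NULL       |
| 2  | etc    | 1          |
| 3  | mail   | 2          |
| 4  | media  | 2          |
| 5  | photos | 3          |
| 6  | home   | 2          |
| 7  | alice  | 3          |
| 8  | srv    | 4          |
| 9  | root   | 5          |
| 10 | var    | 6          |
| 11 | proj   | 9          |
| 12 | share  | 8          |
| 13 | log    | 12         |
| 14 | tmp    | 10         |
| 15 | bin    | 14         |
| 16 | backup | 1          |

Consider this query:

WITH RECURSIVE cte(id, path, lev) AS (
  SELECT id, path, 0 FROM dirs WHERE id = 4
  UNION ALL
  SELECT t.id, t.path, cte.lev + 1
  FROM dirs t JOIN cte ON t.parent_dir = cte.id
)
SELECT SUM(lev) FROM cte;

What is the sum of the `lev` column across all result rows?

Base: id=4 (media) at lev 0.
Iteration 1: rows with parent_dir in {4} -> srv (id 8, lev 1).
Iteration 2: rows with parent_dir in {8} -> share (id 12, lev 2).
Iteration 3: rows with parent_dir in {12} -> log (id 13, lev 3).
Iteration 4: no rows with parent_dir in {13}; recursion stops.
SUM(lev) = 0 + 1 + 2 + 3 = 6.

6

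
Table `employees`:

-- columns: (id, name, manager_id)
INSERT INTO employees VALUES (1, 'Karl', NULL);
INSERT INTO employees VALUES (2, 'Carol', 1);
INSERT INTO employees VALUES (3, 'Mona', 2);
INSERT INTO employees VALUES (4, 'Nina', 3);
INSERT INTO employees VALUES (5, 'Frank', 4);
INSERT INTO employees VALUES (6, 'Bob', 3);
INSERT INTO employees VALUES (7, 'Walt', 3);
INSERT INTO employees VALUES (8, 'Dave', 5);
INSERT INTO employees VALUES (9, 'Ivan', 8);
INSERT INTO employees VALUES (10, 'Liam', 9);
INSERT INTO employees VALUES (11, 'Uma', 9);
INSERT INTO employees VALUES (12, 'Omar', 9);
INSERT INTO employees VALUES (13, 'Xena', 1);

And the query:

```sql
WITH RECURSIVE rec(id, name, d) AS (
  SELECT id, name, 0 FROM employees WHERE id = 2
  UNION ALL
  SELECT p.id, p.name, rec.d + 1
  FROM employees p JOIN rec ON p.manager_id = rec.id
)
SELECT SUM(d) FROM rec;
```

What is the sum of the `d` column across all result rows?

37

Base: id=2 (Carol) at d 0.
Iteration 1: rows with manager_id in {2} -> Mona (id 3, d 1).
Iteration 2: rows with manager_id in {3} -> Nina (id 4, d 2), Bob (id 6, d 2), Walt (id 7, d 2).
Iteration 3: rows with manager_id in {4,6,7} -> Frank (id 5, d 3).
Iteration 4: rows with manager_id in {5} -> Dave (id 8, d 4).
Iteration 5: rows with manager_id in {8} -> Ivan (id 9, d 5).
Iteration 6: rows with manager_id in {9} -> Liam (id 10, d 6), Uma (id 11, d 6), Omar (id 12, d 6).
Iteration 7: no rows with manager_id in {10,11,12}; recursion stops.
SUM(d) = 0 + 1 + 2 + 2 + 2 + 3 + 4 + 5 + 6 + 6 + 6 = 37.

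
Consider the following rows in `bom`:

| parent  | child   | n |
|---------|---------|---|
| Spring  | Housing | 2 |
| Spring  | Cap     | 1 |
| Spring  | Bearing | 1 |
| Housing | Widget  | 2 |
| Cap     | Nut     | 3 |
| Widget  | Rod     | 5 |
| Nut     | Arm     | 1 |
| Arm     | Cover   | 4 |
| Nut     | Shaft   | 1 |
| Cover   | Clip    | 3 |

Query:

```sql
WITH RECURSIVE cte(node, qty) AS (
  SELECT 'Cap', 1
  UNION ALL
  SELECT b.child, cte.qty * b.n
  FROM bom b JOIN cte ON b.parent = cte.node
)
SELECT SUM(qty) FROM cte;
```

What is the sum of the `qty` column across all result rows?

Base: (Cap, qty=1).
Iteration 1: components of {Cap} -> Nut = 1*3 = 3.
Iteration 2: components of {Nut} -> Arm = 3*1 = 3, Shaft = 3*1 = 3.
Iteration 3: components of {Arm,Shaft} -> Cover = 3*4 = 12.
Iteration 4: components of {Cover} -> Clip = 12*3 = 36.
Iteration 5: no further components; recursion stops.
SUM(qty) = 1 + 3 + 3 + 3 + 12 + 36 = 58.

58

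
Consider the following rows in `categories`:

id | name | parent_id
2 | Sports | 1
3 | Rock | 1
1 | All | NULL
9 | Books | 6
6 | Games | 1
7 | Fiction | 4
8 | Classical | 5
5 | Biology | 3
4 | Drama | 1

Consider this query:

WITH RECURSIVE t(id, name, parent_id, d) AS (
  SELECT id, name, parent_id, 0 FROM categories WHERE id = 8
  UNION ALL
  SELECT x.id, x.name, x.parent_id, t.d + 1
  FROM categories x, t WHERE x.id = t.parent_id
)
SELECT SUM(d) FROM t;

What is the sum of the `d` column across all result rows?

6

Base: id=8 (Classical), parent_id=5, d 0.
Iteration 1: join on id=5 -> Biology (id 5, parent_id=3, d 1).
Iteration 2: join on id=3 -> Rock (id 3, parent_id=1, d 2).
Iteration 3: join on id=1 -> All (id 1, parent_id=NULL, d 3).
Iteration 4: parent_id is NULL; no match; recursion stops.
SUM(d) = 0 + 1 + 2 + 3 = 6.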